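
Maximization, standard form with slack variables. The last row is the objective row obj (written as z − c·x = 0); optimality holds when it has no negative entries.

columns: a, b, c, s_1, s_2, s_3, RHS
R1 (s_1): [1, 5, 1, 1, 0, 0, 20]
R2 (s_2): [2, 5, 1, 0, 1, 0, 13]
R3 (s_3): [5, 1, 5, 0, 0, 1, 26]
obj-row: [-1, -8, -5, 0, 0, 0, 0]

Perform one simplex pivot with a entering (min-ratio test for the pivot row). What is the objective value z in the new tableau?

Ratio test on column a — row 1: 20/1 = 20; row 2: 13/2 = 13/2; row 3: 26/5 = 26/5. Minimum is 26/5 at row 3 (s_3 leaves); pivot element 5.
Pivot on row 3; the obj-row RHS becomes 0 − (-1)·(26/5) = 26/5.

26/5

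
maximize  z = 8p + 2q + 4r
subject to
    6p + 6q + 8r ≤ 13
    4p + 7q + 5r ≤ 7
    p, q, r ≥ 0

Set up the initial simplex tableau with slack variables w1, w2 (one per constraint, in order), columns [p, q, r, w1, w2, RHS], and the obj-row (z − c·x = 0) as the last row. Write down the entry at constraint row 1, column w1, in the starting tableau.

Slack w1 belongs to constraint 1; its column is the unit vector e_1, so the entry in row 1 is 1.

1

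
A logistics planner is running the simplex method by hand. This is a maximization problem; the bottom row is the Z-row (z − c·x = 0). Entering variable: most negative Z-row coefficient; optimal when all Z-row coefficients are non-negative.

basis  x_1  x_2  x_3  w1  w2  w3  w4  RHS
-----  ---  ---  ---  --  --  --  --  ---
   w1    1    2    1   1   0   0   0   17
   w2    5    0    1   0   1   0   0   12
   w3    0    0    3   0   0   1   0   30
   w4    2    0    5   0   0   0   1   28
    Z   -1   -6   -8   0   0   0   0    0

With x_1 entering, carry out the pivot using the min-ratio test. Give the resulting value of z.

12/5

Ratio test on column x_1 — row 1: 17/1 = 17; row 2: 12/5 = 12/5; row 3: entry 0 ≤ 0; row 4: 28/2 = 14. Minimum is 12/5 at row 2 (w2 leaves); pivot element 5.
Pivot on row 2; the Z-row RHS becomes 0 − (-1)·(12/5) = 12/5.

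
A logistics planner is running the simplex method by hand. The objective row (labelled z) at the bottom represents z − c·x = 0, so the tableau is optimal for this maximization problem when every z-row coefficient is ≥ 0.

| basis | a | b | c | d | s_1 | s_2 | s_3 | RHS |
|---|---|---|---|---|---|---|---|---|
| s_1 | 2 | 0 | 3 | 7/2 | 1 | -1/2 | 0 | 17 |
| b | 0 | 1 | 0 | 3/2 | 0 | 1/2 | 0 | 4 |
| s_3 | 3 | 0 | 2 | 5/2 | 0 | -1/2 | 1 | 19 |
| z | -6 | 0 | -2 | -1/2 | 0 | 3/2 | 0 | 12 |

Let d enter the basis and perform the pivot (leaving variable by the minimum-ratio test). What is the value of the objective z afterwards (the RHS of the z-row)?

40/3

Ratio test on column d — row 1: 17/(7/2) = 34/7; row 2: 4/(3/2) = 8/3; row 3: 19/(5/2) = 38/5. Minimum is 8/3 at row 2 (b leaves); pivot element 3/2.
Pivot on row 2; the z-row RHS becomes 12 − (-1/2)·(8/3) = 40/3.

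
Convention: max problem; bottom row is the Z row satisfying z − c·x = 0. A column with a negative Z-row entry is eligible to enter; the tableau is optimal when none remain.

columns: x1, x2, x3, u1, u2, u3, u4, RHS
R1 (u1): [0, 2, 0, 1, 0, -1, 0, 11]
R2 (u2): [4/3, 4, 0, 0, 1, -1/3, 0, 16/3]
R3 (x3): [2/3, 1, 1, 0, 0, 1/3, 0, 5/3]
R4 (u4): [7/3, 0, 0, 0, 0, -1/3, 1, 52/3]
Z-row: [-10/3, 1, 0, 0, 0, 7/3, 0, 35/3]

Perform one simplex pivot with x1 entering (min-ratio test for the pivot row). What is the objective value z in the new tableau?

Ratio test on column x1 — row 1: entry 0 ≤ 0; row 2: (16/3)/(4/3) = 4; row 3: (5/3)/(2/3) = 5/2; row 4: (52/3)/(7/3) = 52/7. Minimum is 5/2 at row 3 (x3 leaves); pivot element 2/3.
Pivot on row 3; the Z-row RHS becomes 35/3 − (-10/3)·(5/2) = 20.

20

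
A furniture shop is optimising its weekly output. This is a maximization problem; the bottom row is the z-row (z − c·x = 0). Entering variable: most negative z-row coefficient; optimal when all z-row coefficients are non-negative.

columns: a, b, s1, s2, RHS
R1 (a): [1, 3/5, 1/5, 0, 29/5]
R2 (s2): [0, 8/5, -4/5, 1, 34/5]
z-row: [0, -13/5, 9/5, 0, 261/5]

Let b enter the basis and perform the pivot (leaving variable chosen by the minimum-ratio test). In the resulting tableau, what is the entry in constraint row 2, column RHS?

17/4

Ratio test on column b — row 1: (29/5)/(3/5) = 29/3; row 2: (34/5)/(8/5) = 17/4. Minimum is 17/4 at row 2 (s2 leaves); pivot element 8/5.
Divide row 2 by 8/5; eliminate column b from the other rows.
In the new row 2, the RHS entry is the old entry divided by the pivot: (34/5)/(8/5) = 17/4.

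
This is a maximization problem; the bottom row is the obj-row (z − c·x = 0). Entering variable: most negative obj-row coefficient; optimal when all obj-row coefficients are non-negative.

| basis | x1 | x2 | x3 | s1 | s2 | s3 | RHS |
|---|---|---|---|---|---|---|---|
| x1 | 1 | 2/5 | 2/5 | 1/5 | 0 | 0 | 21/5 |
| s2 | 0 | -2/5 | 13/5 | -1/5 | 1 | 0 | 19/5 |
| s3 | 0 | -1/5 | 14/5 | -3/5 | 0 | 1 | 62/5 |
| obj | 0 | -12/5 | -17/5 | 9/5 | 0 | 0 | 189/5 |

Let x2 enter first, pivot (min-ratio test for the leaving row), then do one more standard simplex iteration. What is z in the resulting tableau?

197/3

Ratio test on column x2 — row 1: (21/5)/(2/5) = 21/2; row 2: entry -2/5 ≤ 0; row 3: entry -1/5 ≤ 0. Minimum is 21/2 at row 1 (x1 leaves); pivot element 2/5.
Pivot on row 1; the obj-row RHS becomes 189/5 − (-12/5)·(21/2) = 63.
Next entering variable (most negative obj-row entry -1): x3.
Ratio test on column x3 — row 1: (21/2)/1 = 21/2; row 2: 8/3 = 8/3; row 3: (29/2)/3 = 29/6. Minimum is 8/3 at row 2 (s2 leaves); pivot element 3.
After the second pivot the obj-row RHS is 63 − (-1)·(8/3) = 197/3.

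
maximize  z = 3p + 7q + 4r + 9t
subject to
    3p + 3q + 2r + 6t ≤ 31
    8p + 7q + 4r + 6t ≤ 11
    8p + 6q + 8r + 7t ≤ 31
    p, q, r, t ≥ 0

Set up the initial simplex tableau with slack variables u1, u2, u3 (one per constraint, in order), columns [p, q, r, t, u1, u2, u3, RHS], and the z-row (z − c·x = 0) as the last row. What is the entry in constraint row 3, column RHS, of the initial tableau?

The RHS of constraint 3 is b_3 = 31.

31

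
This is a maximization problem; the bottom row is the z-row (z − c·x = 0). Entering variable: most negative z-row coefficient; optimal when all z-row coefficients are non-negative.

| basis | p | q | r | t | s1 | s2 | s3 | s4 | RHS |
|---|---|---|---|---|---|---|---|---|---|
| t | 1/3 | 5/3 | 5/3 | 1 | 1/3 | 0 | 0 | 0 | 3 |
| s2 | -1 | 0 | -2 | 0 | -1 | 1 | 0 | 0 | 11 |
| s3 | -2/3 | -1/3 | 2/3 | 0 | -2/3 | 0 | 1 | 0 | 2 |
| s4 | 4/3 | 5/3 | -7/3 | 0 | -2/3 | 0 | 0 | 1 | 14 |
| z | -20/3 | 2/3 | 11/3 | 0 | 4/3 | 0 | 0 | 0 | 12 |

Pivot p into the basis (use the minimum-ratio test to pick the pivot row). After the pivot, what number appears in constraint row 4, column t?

-4

Ratio test on column p — row 1: 3/(1/3) = 9; row 2: entry -1 ≤ 0; row 3: entry -2/3 ≤ 0; row 4: 14/(4/3) = 21/2. Minimum is 9 at row 1 (t leaves); pivot element 1/3.
Divide row 1 by 1/3; eliminate column p from the other rows.
Row 4 update in column t: 0 − (4/3)·3 = -4.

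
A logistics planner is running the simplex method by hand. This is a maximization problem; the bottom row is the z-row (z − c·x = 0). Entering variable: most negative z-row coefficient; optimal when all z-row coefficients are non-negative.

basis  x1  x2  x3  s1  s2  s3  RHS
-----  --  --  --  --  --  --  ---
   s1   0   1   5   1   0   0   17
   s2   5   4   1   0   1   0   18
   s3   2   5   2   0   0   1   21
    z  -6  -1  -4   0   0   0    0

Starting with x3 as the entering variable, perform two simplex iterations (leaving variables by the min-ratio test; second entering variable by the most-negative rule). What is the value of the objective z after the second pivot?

778/25

Ratio test on column x3 — row 1: 17/5 = 17/5; row 2: 18/1 = 18; row 3: 21/2 = 21/2. Minimum is 17/5 at row 1 (s1 leaves); pivot element 5.
Pivot on row 1; the z-row RHS becomes 0 − (-4)·(17/5) = 68/5.
Next entering variable (most negative z-row entry -6): x1.
Ratio test on column x1 — row 1: entry 0 ≤ 0; row 2: (73/5)/5 = 73/25; row 3: (71/5)/2 = 71/10. Minimum is 73/25 at row 2 (s2 leaves); pivot element 5.
After the second pivot the z-row RHS is 68/5 − (-6)·(73/25) = 778/25.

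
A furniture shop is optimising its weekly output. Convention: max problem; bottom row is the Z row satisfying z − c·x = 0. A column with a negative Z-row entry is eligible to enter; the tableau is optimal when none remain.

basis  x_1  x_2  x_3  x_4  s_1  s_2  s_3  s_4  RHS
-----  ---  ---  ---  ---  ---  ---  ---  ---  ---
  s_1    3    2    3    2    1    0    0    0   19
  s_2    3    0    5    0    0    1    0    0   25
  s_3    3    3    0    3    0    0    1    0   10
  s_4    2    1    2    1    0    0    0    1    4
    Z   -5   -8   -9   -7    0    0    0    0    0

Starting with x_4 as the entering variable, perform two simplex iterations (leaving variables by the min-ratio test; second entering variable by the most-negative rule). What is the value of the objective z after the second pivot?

79/3

Ratio test on column x_4 — row 1: 19/2 = 19/2; row 2: entry 0 ≤ 0; row 3: 10/3 = 10/3; row 4: 4/1 = 4. Minimum is 10/3 at row 3 (s_3 leaves); pivot element 3.
Pivot on row 3; the Z-row RHS becomes 0 − (-7)·(10/3) = 70/3.
Next entering variable (most negative Z-row entry -9): x_3.
Ratio test on column x_3 — row 1: (37/3)/3 = 37/9; row 2: 25/5 = 5; row 3: entry 0 ≤ 0; row 4: (2/3)/2 = 1/3. Minimum is 1/3 at row 4 (s_4 leaves); pivot element 2.
After the second pivot the Z-row RHS is 70/3 − (-9)·(1/3) = 79/3.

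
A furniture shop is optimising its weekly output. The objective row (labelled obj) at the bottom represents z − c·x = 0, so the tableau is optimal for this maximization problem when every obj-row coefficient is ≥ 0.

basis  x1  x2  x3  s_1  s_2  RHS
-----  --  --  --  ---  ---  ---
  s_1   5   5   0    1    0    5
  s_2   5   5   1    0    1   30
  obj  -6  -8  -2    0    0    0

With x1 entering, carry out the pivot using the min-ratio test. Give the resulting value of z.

6

Ratio test on column x1 — row 1: 5/5 = 1; row 2: 30/5 = 6. Minimum is 1 at row 1 (s_1 leaves); pivot element 5.
Pivot on row 1; the obj-row RHS becomes 0 − (-6)·1 = 6.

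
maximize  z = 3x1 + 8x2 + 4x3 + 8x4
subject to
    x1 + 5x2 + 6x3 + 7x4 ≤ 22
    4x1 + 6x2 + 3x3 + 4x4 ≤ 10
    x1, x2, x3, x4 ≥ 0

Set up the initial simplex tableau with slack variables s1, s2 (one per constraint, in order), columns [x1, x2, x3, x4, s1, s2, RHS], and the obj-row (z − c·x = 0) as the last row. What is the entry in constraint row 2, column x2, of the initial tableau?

6

Constraint 2 has coefficient 6 on x2.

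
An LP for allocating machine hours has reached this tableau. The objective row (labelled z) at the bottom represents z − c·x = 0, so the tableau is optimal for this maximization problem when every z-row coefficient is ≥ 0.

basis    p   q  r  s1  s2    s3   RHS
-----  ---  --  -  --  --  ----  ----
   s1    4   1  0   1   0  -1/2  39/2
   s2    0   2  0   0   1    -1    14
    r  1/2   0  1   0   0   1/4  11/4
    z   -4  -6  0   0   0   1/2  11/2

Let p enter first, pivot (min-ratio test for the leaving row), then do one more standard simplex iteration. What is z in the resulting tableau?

60

Ratio test on column p — row 1: (39/2)/4 = 39/8; row 2: entry 0 ≤ 0; row 3: (11/4)/(1/2) = 11/2. Minimum is 39/8 at row 1 (s1 leaves); pivot element 4.
Pivot on row 1; the z-row RHS becomes 11/2 − (-4)·(39/8) = 25.
Next entering variable (most negative z-row entry -5): q.
Ratio test on column q — row 1: (39/8)/(1/4) = 39/2; row 2: 14/2 = 7; row 3: entry -1/8 ≤ 0. Minimum is 7 at row 2 (s2 leaves); pivot element 2.
After the second pivot the z-row RHS is 25 − (-5)·7 = 60.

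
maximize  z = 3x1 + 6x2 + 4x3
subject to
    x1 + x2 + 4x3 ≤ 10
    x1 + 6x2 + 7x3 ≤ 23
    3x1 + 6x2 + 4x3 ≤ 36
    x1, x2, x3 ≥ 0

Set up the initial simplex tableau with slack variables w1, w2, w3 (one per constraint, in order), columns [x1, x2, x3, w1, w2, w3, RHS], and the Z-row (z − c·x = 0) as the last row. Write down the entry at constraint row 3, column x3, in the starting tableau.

4

Constraint 3 has coefficient 4 on x3.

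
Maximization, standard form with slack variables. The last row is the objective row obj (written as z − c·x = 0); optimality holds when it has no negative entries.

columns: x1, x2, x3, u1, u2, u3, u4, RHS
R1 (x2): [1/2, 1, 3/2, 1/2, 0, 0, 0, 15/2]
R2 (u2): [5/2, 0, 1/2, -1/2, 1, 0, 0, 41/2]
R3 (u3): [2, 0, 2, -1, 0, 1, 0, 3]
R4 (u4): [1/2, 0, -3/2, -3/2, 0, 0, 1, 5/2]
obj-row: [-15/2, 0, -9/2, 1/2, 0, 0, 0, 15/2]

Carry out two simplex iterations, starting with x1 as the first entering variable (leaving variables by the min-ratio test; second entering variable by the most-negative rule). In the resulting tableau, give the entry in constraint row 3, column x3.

5/3

Ratio test on column x1 — row 1: (15/2)/(1/2) = 15; row 2: (41/2)/(5/2) = 41/5; row 3: 3/2 = 3/2; row 4: (5/2)/(1/2) = 5. Minimum is 3/2 at row 3 (u3 leaves); pivot element 2.
Divide row 3 by 2; eliminate column x1 from the other rows.
Second iteration: most negative obj-row entry is -13/4 in column u1, so u1 enters.
Ratio test on column u1 — row 1: (27/4)/(3/4) = 9; row 2: (67/4)/(3/4) = 67/3; row 3: entry -1/2 ≤ 0; row 4: entry -5/4 ≤ 0. Minimum is 9 at row 1 (x2 leaves); pivot element 3/4.
Divide row 1 by 3/4; eliminate column u1 from the other rows.
After both pivots, the entry at constraint row 3, column x3 is 5/3.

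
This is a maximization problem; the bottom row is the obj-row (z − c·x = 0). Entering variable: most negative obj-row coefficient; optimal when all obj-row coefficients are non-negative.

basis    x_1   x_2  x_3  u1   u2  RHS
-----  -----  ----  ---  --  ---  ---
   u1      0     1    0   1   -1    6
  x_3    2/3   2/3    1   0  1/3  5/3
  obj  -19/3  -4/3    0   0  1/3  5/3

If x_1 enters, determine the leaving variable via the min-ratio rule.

x_3

Column x_1 entries and ratios — u1: 0 ≤ 0, skip; x_3: (5/3)/(2/3) = 5/2.
Smallest ratio is 5/2 in the row of x_3, so x_3 leaves.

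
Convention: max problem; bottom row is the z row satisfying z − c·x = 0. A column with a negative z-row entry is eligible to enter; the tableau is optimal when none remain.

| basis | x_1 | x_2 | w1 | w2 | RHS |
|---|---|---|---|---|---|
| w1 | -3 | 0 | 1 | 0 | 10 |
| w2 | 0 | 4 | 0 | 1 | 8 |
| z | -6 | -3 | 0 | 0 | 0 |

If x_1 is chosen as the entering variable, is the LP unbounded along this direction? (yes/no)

yes

Every constraint-row entry in column x_1 is ≤ 0, so increasing x_1 is unbounded.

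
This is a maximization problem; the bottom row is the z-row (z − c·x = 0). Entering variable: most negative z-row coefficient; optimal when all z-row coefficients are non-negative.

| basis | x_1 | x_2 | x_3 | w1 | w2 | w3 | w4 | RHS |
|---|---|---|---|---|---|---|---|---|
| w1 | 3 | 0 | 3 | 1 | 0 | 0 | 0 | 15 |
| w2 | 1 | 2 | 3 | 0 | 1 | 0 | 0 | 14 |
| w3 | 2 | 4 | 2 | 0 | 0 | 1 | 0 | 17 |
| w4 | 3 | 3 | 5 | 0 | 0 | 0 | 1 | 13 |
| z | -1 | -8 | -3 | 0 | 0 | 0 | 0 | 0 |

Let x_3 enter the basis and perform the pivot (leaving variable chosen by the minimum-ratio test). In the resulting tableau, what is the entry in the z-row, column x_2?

Ratio test on column x_3 — row 1: 15/3 = 5; row 2: 14/3 = 14/3; row 3: 17/2 = 17/2; row 4: 13/5 = 13/5. Minimum is 13/5 at row 4 (w4 leaves); pivot element 5.
Divide row 4 by 5; eliminate column x_3 from the other rows.
z-row update in column x_2: -8 − (-3)·(3/5) = -31/5.

-31/5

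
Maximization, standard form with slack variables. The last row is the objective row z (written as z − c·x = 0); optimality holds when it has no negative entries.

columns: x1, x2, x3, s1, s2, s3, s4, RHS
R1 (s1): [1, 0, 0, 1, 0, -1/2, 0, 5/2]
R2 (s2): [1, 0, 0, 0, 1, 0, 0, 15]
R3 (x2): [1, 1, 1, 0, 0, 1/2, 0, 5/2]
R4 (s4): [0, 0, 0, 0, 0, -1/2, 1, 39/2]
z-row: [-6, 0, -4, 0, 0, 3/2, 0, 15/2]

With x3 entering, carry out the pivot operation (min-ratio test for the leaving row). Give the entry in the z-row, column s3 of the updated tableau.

Ratio test on column x3 — row 1: entry 0 ≤ 0; row 2: entry 0 ≤ 0; row 3: (5/2)/1 = 5/2; row 4: entry 0 ≤ 0. Minimum is 5/2 at row 3 (x2 leaves); pivot element 1.
Divide row 3 by 1; eliminate column x3 from the other rows.
z-row update in column s3: 3/2 − (-4)·(1/2) = 7/2.

7/2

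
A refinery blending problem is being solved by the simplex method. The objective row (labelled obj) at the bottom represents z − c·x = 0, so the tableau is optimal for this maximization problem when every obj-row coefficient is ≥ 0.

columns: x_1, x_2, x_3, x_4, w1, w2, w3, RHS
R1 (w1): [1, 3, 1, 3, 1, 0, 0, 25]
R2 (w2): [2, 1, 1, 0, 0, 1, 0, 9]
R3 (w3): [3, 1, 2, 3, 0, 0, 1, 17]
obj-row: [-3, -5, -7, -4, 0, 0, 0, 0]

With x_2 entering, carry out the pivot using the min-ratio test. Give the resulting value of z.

Ratio test on column x_2 — row 1: 25/3 = 25/3; row 2: 9/1 = 9; row 3: 17/1 = 17. Minimum is 25/3 at row 1 (w1 leaves); pivot element 3.
Pivot on row 1; the obj-row RHS becomes 0 − (-5)·(25/3) = 125/3.

125/3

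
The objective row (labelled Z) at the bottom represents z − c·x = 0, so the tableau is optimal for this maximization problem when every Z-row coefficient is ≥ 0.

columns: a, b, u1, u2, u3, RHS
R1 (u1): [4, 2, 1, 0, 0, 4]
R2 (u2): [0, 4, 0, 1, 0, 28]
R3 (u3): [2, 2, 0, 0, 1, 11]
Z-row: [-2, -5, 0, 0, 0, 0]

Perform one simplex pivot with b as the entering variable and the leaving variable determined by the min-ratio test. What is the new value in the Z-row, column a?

8

Ratio test on column b — row 1: 4/2 = 2; row 2: 28/4 = 7; row 3: 11/2 = 11/2. Minimum is 2 at row 1 (u1 leaves); pivot element 2.
Divide row 1 by 2; eliminate column b from the other rows.
Z-row update in column a: -2 − (-5)·2 = 8.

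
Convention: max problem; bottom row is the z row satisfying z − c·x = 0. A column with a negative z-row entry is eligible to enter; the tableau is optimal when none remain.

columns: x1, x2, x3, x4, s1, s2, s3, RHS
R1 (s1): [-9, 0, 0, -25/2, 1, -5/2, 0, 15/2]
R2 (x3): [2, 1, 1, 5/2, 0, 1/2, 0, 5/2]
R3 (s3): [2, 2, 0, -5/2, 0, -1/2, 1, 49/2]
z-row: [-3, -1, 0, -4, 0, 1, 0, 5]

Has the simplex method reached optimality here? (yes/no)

The z-row has a negative entry -4 in column x4, so it is not optimal.

no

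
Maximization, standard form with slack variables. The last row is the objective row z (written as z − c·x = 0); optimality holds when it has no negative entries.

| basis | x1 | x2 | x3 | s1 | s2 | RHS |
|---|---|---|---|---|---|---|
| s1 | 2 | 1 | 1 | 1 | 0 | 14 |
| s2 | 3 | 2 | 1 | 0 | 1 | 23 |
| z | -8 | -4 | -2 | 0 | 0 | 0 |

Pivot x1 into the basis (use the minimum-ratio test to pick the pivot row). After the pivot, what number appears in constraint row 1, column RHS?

Ratio test on column x1 — row 1: 14/2 = 7; row 2: 23/3 = 23/3. Minimum is 7 at row 1 (s1 leaves); pivot element 2.
Divide row 1 by 2; eliminate column x1 from the other rows.
In the new row 1, the RHS entry is the old entry divided by the pivot: 14/2 = 7.

7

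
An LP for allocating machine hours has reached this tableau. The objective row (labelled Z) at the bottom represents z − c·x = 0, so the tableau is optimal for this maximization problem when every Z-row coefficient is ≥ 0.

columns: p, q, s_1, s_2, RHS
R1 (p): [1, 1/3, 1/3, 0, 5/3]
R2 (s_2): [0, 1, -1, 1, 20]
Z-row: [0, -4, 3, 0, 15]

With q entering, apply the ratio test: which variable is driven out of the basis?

Column q entries and ratios — p: (5/3)/(1/3) = 5; s_2: 20/1 = 20.
Smallest ratio is 5 in the row of p, so p leaves.

p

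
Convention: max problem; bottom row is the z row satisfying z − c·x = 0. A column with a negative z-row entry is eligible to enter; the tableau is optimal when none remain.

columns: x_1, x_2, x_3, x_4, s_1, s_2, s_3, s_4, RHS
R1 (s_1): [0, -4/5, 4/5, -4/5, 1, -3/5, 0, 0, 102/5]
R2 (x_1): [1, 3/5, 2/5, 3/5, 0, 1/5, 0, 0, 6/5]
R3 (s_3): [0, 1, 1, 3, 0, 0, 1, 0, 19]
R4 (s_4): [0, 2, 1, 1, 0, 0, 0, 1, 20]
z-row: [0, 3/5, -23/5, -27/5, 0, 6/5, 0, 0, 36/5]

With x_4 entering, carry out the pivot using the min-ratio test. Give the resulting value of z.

Ratio test on column x_4 — row 1: entry -4/5 ≤ 0; row 2: (6/5)/(3/5) = 2; row 3: 19/3 = 19/3; row 4: 20/1 = 20. Minimum is 2 at row 2 (x_1 leaves); pivot element 3/5.
Pivot on row 2; the z-row RHS becomes 36/5 − (-27/5)·2 = 18.

18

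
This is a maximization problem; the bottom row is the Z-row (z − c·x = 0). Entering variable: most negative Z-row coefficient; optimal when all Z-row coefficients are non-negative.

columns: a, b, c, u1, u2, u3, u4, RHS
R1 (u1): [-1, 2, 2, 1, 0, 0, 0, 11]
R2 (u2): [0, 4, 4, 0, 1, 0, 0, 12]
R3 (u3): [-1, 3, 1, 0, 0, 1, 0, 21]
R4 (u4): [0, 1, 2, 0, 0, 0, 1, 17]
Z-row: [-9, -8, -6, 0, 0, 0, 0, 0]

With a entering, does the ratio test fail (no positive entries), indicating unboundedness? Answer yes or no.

yes

Every constraint-row entry in column a is ≤ 0, so increasing a is unbounded.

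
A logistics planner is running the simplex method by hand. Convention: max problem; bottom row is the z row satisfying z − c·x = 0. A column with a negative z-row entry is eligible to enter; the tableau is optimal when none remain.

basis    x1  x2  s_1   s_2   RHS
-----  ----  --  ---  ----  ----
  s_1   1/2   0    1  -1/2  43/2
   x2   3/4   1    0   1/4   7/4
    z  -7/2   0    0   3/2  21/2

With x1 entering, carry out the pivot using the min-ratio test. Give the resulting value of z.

56/3

Ratio test on column x1 — row 1: (43/2)/(1/2) = 43; row 2: (7/4)/(3/4) = 7/3. Minimum is 7/3 at row 2 (x2 leaves); pivot element 3/4.
Pivot on row 2; the z-row RHS becomes 21/2 − (-7/2)·(7/3) = 56/3.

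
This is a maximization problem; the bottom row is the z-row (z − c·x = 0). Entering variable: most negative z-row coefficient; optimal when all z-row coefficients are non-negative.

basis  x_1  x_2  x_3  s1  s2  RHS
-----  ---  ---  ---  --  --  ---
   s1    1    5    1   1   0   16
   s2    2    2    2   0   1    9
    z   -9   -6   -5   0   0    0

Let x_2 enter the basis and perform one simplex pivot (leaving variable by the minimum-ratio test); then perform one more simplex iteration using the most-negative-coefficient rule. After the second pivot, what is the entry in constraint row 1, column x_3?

0

Ratio test on column x_2 — row 1: 16/5 = 16/5; row 2: 9/2 = 9/2. Minimum is 16/5 at row 1 (s1 leaves); pivot element 5.
Divide row 1 by 5; eliminate column x_2 from the other rows.
Second iteration: most negative z-row entry is -39/5 in column x_1, so x_1 enters.
Ratio test on column x_1 — row 1: (16/5)/(1/5) = 16; row 2: (13/5)/(8/5) = 13/8. Minimum is 13/8 at row 2 (s2 leaves); pivot element 8/5.
Divide row 2 by 8/5; eliminate column x_1 from the other rows.
After both pivots, the entry at constraint row 1, column x_3 is 0.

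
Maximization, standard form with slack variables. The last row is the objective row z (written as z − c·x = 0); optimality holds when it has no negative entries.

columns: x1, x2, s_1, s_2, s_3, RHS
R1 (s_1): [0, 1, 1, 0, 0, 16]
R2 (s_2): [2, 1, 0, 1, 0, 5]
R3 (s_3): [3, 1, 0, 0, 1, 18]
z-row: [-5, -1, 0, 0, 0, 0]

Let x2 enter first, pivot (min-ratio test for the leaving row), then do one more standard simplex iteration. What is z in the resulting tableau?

Ratio test on column x2 — row 1: 16/1 = 16; row 2: 5/1 = 5; row 3: 18/1 = 18. Minimum is 5 at row 2 (s_2 leaves); pivot element 1.
Pivot on row 2; the z-row RHS becomes 0 − (-1)·5 = 5.
Next entering variable (most negative z-row entry -3): x1.
Ratio test on column x1 — row 1: entry -2 ≤ 0; row 2: 5/2 = 5/2; row 3: 13/1 = 13. Minimum is 5/2 at row 2 (x2 leaves); pivot element 2.
After the second pivot the z-row RHS is 5 − (-3)·(5/2) = 25/2.

25/2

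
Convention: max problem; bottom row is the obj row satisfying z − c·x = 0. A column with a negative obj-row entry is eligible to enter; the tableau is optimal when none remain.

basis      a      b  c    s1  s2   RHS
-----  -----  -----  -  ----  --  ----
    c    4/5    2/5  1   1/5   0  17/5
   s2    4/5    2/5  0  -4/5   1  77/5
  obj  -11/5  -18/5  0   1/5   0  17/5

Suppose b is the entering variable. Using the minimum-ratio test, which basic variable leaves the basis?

c

Column b entries and ratios — c: (17/5)/(2/5) = 17/2; s2: (77/5)/(2/5) = 77/2.
Smallest ratio is 17/2 in the row of c, so c leaves.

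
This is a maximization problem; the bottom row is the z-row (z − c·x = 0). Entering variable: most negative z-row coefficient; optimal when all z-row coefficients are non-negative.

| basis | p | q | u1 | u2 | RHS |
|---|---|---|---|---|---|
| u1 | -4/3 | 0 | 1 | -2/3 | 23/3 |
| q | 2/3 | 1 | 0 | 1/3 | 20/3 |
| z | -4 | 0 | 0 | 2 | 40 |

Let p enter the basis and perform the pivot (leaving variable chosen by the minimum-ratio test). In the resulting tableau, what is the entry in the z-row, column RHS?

Ratio test on column p — row 1: entry -4/3 ≤ 0; row 2: (20/3)/(2/3) = 10. Minimum is 10 at row 2 (q leaves); pivot element 2/3.
Divide row 2 by 2/3; eliminate column p from the other rows.
z-row update in column RHS: 40 − (-4)·10 = 80.

80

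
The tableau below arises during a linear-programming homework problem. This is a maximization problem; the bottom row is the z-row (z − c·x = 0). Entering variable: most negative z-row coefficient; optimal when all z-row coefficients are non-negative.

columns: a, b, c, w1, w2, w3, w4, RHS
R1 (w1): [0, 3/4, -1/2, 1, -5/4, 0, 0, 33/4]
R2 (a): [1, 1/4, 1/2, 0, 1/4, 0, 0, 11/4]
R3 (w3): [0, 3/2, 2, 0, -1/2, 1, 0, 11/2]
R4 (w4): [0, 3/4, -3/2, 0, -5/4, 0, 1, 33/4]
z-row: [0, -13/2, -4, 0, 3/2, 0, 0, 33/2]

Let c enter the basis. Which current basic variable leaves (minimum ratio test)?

Column c entries and ratios — w1: -1/2 ≤ 0, skip; a: (11/4)/(1/2) = 11/2; w3: (11/2)/2 = 11/4; w4: -3/2 ≤ 0, skip.
Smallest ratio is 11/4 in the row of w3, so w3 leaves.

w3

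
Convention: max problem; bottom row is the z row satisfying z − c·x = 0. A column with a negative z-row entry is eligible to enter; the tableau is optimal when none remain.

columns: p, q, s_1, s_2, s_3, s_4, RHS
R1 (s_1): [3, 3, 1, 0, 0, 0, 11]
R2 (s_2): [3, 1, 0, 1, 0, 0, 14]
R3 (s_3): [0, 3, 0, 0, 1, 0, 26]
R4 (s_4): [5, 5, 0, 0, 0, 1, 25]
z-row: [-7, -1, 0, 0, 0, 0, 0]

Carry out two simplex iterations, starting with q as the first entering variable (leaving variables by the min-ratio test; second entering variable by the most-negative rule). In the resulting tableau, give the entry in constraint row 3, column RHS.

Ratio test on column q — row 1: 11/3 = 11/3; row 2: 14/1 = 14; row 3: 26/3 = 26/3; row 4: 25/5 = 5. Minimum is 11/3 at row 1 (s_1 leaves); pivot element 3.
Divide row 1 by 3; eliminate column q from the other rows.
Second iteration: most negative z-row entry is -6 in column p, so p enters.
Ratio test on column p — row 1: (11/3)/1 = 11/3; row 2: (31/3)/2 = 31/6; row 3: entry -3 ≤ 0; row 4: entry 0 ≤ 0. Minimum is 11/3 at row 1 (q leaves); pivot element 1.
Divide row 1 by 1; eliminate column p from the other rows.
After both pivots, the entry at constraint row 3, column RHS is 26.

26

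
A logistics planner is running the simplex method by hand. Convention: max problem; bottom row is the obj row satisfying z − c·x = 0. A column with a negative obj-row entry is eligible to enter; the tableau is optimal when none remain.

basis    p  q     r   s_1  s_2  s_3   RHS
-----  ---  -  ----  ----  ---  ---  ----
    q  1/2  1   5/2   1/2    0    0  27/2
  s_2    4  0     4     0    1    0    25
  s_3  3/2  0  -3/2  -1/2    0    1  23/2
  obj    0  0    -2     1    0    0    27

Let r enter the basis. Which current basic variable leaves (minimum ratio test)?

Column r entries and ratios — q: (27/2)/(5/2) = 27/5; s_2: 25/4 = 25/4; s_3: -3/2 ≤ 0, skip.
Smallest ratio is 27/5 in the row of q, so q leaves.

q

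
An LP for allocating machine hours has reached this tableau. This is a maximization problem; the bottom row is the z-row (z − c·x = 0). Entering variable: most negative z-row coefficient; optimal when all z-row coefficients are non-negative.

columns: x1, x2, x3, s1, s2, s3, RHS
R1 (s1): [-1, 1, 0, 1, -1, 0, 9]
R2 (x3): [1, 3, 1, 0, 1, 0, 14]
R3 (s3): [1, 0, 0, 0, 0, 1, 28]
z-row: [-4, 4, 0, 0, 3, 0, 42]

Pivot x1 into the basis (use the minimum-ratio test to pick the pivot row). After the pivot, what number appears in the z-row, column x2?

16

Ratio test on column x1 — row 1: entry -1 ≤ 0; row 2: 14/1 = 14; row 3: 28/1 = 28. Minimum is 14 at row 2 (x3 leaves); pivot element 1.
Divide row 2 by 1; eliminate column x1 from the other rows.
z-row update in column x2: 4 − (-4)·3 = 16.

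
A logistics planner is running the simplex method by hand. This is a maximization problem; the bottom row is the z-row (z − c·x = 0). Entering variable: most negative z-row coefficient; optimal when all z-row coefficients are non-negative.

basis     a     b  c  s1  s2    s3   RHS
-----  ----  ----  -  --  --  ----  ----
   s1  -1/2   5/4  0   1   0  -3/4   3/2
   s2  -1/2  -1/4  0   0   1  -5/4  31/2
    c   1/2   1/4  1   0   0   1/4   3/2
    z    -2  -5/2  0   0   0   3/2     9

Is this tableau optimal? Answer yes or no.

The z-row has a negative entry -5/2 in column b, so it is not optimal.

no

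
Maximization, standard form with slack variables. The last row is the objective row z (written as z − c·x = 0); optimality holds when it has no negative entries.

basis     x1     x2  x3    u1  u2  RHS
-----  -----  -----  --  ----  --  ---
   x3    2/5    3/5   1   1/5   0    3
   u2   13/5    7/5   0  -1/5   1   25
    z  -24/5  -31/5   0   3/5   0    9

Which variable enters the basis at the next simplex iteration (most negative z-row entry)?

Negative z-row entries: x1: -24/5, x2: -31/5.
The most negative is -31/5 in column x2, so x2 enters.

x2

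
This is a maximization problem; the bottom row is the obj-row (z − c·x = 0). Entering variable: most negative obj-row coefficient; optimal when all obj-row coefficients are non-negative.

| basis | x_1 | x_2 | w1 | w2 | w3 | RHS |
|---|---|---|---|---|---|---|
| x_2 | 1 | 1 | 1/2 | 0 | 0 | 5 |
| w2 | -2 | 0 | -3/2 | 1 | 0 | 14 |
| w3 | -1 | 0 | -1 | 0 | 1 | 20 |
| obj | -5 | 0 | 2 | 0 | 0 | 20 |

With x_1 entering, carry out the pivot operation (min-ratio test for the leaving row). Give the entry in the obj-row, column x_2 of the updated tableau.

5

Ratio test on column x_1 — row 1: 5/1 = 5; row 2: entry -2 ≤ 0; row 3: entry -1 ≤ 0. Minimum is 5 at row 1 (x_2 leaves); pivot element 1.
Divide row 1 by 1; eliminate column x_1 from the other rows.
obj-row update in column x_2: 0 − (-5)·1 = 5.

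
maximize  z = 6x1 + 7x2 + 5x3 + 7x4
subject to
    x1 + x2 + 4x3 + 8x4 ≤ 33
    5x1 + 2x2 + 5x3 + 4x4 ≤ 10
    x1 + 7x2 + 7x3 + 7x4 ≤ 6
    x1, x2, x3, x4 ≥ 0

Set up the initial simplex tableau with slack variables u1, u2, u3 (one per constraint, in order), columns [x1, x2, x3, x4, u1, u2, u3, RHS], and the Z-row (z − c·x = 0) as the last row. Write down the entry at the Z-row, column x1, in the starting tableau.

-6

The Z-row carries the negated objective coefficients: the x1 entry is -6.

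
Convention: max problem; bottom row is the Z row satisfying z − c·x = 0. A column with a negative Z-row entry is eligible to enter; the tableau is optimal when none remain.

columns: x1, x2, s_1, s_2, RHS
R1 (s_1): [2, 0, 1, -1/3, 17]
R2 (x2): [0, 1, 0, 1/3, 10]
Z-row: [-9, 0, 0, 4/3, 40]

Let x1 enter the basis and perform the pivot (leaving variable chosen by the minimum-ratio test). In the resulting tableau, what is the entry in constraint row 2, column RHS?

Ratio test on column x1 — row 1: 17/2 = 17/2; row 2: entry 0 ≤ 0. Minimum is 17/2 at row 1 (s_1 leaves); pivot element 2.
Divide row 1 by 2; eliminate column x1 from the other rows.
Row 2 update in column RHS: 10 − 0·(17/2) = 10.

10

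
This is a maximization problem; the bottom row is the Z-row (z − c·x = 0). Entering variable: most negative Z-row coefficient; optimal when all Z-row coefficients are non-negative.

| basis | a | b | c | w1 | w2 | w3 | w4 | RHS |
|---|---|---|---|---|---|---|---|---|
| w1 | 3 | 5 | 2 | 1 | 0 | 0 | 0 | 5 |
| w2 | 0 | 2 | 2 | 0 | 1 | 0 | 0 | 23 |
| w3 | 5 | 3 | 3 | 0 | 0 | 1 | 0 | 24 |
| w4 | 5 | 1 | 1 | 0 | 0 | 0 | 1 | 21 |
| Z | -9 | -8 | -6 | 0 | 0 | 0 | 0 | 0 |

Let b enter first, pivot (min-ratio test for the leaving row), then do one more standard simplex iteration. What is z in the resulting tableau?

Ratio test on column b — row 1: 5/5 = 1; row 2: 23/2 = 23/2; row 3: 24/3 = 8; row 4: 21/1 = 21. Minimum is 1 at row 1 (w1 leaves); pivot element 5.
Pivot on row 1; the Z-row RHS becomes 0 − (-8)·1 = 8.
Next entering variable (most negative Z-row entry -21/5): a.
Ratio test on column a — row 1: 1/(3/5) = 5/3; row 2: entry -6/5 ≤ 0; row 3: 21/(16/5) = 105/16; row 4: 20/(22/5) = 50/11. Minimum is 5/3 at row 1 (b leaves); pivot element 3/5.
After the second pivot the Z-row RHS is 8 − (-21/5)·(5/3) = 15.

15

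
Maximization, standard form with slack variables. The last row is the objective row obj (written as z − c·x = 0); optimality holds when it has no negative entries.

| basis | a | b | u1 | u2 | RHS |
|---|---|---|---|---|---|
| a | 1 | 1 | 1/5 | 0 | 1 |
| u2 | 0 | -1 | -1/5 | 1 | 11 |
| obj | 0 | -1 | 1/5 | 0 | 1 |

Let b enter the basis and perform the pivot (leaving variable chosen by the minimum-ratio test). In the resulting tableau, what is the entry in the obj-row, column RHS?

2

Ratio test on column b — row 1: 1/1 = 1; row 2: entry -1 ≤ 0. Minimum is 1 at row 1 (a leaves); pivot element 1.
Divide row 1 by 1; eliminate column b from the other rows.
obj-row update in column RHS: 1 − (-1)·1 = 2.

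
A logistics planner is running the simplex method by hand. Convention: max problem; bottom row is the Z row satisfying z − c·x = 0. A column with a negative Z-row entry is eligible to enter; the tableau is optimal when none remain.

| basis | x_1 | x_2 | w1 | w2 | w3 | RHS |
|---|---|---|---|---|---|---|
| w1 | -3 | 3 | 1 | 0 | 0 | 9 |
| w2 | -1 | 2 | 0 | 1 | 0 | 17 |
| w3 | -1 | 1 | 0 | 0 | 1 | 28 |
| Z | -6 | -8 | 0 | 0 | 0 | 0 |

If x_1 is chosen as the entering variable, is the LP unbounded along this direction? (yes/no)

Every constraint-row entry in column x_1 is ≤ 0, so increasing x_1 is unbounded.

yes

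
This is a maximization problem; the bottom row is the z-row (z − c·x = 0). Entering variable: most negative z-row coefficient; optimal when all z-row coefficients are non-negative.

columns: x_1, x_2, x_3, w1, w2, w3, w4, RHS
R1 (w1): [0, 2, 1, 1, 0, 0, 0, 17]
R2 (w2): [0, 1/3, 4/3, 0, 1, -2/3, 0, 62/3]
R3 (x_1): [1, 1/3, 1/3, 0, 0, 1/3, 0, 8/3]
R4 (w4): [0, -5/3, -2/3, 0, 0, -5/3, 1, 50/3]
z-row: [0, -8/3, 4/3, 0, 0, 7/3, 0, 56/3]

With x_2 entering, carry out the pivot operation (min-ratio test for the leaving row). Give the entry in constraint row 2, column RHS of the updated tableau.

18

Ratio test on column x_2 — row 1: 17/2 = 17/2; row 2: (62/3)/(1/3) = 62; row 3: (8/3)/(1/3) = 8; row 4: entry -5/3 ≤ 0. Minimum is 8 at row 3 (x_1 leaves); pivot element 1/3.
Divide row 3 by 1/3; eliminate column x_2 from the other rows.
Row 2 update in column RHS: 62/3 − (1/3)·8 = 18.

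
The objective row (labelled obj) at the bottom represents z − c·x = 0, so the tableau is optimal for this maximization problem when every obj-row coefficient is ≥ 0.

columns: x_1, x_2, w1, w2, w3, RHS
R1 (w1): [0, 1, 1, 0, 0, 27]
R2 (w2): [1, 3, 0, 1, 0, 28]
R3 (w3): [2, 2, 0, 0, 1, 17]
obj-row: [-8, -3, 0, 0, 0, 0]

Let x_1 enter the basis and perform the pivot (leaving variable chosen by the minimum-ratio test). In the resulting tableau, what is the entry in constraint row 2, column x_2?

2

Ratio test on column x_1 — row 1: entry 0 ≤ 0; row 2: 28/1 = 28; row 3: 17/2 = 17/2. Minimum is 17/2 at row 3 (w3 leaves); pivot element 2.
Divide row 3 by 2; eliminate column x_1 from the other rows.
Row 2 update in column x_2: 3 − 1·1 = 2.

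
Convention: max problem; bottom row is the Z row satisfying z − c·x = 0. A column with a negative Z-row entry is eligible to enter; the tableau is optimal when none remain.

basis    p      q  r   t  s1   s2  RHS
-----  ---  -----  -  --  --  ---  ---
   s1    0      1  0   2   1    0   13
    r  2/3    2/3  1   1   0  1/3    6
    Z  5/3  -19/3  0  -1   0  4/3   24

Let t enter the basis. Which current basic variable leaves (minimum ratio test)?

r

Column t entries and ratios — s1: 13/2 = 13/2; r: 6/1 = 6.
Smallest ratio is 6 in the row of r, so r leaves.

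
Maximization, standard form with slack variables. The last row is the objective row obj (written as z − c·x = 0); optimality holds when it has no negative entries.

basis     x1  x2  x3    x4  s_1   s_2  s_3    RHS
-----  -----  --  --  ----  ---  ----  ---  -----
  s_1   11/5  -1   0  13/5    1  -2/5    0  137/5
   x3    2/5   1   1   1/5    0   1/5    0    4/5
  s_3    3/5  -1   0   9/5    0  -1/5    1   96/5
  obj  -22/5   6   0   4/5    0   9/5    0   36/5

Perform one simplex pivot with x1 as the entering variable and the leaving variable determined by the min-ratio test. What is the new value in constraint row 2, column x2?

Ratio test on column x1 — row 1: (137/5)/(11/5) = 137/11; row 2: (4/5)/(2/5) = 2; row 3: (96/5)/(3/5) = 32. Minimum is 2 at row 2 (x3 leaves); pivot element 2/5.
Divide row 2 by 2/5; eliminate column x1 from the other rows.
In the new row 2, the x2 entry is the old entry divided by the pivot: 1/(2/5) = 5/2.

5/2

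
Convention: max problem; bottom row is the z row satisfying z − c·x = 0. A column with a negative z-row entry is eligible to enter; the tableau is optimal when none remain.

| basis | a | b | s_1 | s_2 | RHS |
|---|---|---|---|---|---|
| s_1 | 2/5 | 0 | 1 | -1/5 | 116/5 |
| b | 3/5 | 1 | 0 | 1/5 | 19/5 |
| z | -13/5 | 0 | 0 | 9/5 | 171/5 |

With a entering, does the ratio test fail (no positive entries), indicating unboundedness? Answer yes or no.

Column a has positive entries in row(s) 1, 2, so the ratio test bounds it — not unbounded.

no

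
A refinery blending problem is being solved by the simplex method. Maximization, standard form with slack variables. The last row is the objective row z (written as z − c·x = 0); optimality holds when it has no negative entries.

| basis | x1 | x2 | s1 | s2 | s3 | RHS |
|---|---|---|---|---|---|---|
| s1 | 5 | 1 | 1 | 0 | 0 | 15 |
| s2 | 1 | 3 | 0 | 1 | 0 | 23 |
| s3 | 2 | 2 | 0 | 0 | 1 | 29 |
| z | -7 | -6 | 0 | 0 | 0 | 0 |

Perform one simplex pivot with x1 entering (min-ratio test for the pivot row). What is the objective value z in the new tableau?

21

Ratio test on column x1 — row 1: 15/5 = 3; row 2: 23/1 = 23; row 3: 29/2 = 29/2. Minimum is 3 at row 1 (s1 leaves); pivot element 5.
Pivot on row 1; the z-row RHS becomes 0 − (-7)·3 = 21.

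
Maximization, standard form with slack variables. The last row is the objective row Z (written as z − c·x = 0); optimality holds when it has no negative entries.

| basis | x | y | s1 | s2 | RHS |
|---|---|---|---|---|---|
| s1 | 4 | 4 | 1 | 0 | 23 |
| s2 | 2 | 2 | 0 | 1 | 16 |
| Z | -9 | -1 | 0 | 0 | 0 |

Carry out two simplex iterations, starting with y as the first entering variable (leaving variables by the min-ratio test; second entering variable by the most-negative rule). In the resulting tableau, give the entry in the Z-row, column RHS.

207/4

Ratio test on column y — row 1: 23/4 = 23/4; row 2: 16/2 = 8. Minimum is 23/4 at row 1 (s1 leaves); pivot element 4.
Divide row 1 by 4; eliminate column y from the other rows.
Second iteration: most negative Z-row entry is -8 in column x, so x enters.
Ratio test on column x — row 1: (23/4)/1 = 23/4; row 2: entry 0 ≤ 0. Minimum is 23/4 at row 1 (y leaves); pivot element 1.
Divide row 1 by 1; eliminate column x from the other rows.
After both pivots, the entry at the Z-row, column RHS is 207/4.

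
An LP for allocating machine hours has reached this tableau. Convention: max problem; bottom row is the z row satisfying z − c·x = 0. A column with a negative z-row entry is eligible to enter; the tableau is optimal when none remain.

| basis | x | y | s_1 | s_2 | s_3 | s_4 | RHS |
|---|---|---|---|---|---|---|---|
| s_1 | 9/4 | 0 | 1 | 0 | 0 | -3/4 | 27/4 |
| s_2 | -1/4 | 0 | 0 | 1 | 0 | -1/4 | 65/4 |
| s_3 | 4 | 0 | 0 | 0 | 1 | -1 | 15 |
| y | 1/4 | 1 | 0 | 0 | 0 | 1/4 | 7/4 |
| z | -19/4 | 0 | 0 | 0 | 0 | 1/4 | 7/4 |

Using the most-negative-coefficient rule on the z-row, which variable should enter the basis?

x

Negative z-row entries: x: -19/4.
The most negative is -19/4 in column x, so x enters.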